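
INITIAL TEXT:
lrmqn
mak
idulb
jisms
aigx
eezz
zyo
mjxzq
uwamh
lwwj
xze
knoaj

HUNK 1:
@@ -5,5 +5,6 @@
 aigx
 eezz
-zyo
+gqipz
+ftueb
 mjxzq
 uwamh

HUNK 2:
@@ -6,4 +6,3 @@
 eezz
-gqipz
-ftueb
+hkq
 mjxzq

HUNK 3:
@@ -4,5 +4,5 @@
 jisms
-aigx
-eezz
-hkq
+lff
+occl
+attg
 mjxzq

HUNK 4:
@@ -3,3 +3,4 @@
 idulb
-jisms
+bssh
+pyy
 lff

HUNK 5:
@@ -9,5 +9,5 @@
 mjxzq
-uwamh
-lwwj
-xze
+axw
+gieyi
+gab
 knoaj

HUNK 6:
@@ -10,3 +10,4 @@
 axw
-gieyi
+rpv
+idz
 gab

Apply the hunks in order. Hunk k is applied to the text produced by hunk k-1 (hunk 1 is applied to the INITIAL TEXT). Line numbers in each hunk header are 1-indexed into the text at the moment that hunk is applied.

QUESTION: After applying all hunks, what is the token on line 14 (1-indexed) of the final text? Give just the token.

Hunk 1: at line 5 remove [zyo] add [gqipz,ftueb] -> 13 lines: lrmqn mak idulb jisms aigx eezz gqipz ftueb mjxzq uwamh lwwj xze knoaj
Hunk 2: at line 6 remove [gqipz,ftueb] add [hkq] -> 12 lines: lrmqn mak idulb jisms aigx eezz hkq mjxzq uwamh lwwj xze knoaj
Hunk 3: at line 4 remove [aigx,eezz,hkq] add [lff,occl,attg] -> 12 lines: lrmqn mak idulb jisms lff occl attg mjxzq uwamh lwwj xze knoaj
Hunk 4: at line 3 remove [jisms] add [bssh,pyy] -> 13 lines: lrmqn mak idulb bssh pyy lff occl attg mjxzq uwamh lwwj xze knoaj
Hunk 5: at line 9 remove [uwamh,lwwj,xze] add [axw,gieyi,gab] -> 13 lines: lrmqn mak idulb bssh pyy lff occl attg mjxzq axw gieyi gab knoaj
Hunk 6: at line 10 remove [gieyi] add [rpv,idz] -> 14 lines: lrmqn mak idulb bssh pyy lff occl attg mjxzq axw rpv idz gab knoaj
Final line 14: knoaj

Answer: knoaj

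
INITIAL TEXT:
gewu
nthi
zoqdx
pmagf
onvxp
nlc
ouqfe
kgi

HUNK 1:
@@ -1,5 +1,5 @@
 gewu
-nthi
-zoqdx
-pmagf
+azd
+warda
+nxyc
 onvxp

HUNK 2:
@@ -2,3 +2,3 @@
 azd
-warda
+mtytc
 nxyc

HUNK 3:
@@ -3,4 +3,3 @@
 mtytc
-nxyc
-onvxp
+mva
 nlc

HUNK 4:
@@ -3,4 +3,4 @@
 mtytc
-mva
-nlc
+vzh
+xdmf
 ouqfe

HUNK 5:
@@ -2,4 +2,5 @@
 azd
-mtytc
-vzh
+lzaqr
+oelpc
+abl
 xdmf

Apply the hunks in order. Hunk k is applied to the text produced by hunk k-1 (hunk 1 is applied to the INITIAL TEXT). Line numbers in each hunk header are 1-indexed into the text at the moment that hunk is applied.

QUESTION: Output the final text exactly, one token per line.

Hunk 1: at line 1 remove [nthi,zoqdx,pmagf] add [azd,warda,nxyc] -> 8 lines: gewu azd warda nxyc onvxp nlc ouqfe kgi
Hunk 2: at line 2 remove [warda] add [mtytc] -> 8 lines: gewu azd mtytc nxyc onvxp nlc ouqfe kgi
Hunk 3: at line 3 remove [nxyc,onvxp] add [mva] -> 7 lines: gewu azd mtytc mva nlc ouqfe kgi
Hunk 4: at line 3 remove [mva,nlc] add [vzh,xdmf] -> 7 lines: gewu azd mtytc vzh xdmf ouqfe kgi
Hunk 5: at line 2 remove [mtytc,vzh] add [lzaqr,oelpc,abl] -> 8 lines: gewu azd lzaqr oelpc abl xdmf ouqfe kgi

Answer: gewu
azd
lzaqr
oelpc
abl
xdmf
ouqfe
kgi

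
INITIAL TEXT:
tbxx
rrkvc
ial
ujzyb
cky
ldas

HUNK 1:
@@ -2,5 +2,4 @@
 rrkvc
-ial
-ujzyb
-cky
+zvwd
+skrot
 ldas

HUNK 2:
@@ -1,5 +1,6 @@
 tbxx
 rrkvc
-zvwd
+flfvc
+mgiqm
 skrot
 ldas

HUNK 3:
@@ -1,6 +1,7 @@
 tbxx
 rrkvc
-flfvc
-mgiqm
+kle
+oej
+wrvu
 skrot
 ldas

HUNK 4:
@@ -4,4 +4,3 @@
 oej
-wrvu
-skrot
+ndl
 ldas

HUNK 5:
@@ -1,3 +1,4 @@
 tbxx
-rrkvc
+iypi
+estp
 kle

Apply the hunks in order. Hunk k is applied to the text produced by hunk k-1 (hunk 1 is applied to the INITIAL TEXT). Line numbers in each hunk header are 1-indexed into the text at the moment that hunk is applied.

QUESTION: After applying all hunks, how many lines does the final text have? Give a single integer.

Hunk 1: at line 2 remove [ial,ujzyb,cky] add [zvwd,skrot] -> 5 lines: tbxx rrkvc zvwd skrot ldas
Hunk 2: at line 1 remove [zvwd] add [flfvc,mgiqm] -> 6 lines: tbxx rrkvc flfvc mgiqm skrot ldas
Hunk 3: at line 1 remove [flfvc,mgiqm] add [kle,oej,wrvu] -> 7 lines: tbxx rrkvc kle oej wrvu skrot ldas
Hunk 4: at line 4 remove [wrvu,skrot] add [ndl] -> 6 lines: tbxx rrkvc kle oej ndl ldas
Hunk 5: at line 1 remove [rrkvc] add [iypi,estp] -> 7 lines: tbxx iypi estp kle oej ndl ldas
Final line count: 7

Answer: 7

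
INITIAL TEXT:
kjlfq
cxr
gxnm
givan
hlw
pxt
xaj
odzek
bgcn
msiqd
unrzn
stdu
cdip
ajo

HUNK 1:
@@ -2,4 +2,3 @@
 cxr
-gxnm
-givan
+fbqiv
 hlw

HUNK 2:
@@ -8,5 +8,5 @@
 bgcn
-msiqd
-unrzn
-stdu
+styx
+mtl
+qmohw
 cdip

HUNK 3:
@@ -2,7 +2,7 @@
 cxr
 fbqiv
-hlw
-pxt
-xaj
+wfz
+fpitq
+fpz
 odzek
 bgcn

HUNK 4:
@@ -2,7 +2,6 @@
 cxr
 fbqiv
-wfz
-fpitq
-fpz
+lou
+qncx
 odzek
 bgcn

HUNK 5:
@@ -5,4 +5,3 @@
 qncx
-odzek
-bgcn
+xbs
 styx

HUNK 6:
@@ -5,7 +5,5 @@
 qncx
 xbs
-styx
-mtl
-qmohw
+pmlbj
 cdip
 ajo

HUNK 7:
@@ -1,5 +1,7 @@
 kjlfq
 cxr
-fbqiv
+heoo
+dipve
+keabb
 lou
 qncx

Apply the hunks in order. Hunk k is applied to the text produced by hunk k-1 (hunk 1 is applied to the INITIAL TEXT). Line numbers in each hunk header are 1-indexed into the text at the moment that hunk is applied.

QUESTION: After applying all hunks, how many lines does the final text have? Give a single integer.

Hunk 1: at line 2 remove [gxnm,givan] add [fbqiv] -> 13 lines: kjlfq cxr fbqiv hlw pxt xaj odzek bgcn msiqd unrzn stdu cdip ajo
Hunk 2: at line 8 remove [msiqd,unrzn,stdu] add [styx,mtl,qmohw] -> 13 lines: kjlfq cxr fbqiv hlw pxt xaj odzek bgcn styx mtl qmohw cdip ajo
Hunk 3: at line 2 remove [hlw,pxt,xaj] add [wfz,fpitq,fpz] -> 13 lines: kjlfq cxr fbqiv wfz fpitq fpz odzek bgcn styx mtl qmohw cdip ajo
Hunk 4: at line 2 remove [wfz,fpitq,fpz] add [lou,qncx] -> 12 lines: kjlfq cxr fbqiv lou qncx odzek bgcn styx mtl qmohw cdip ajo
Hunk 5: at line 5 remove [odzek,bgcn] add [xbs] -> 11 lines: kjlfq cxr fbqiv lou qncx xbs styx mtl qmohw cdip ajo
Hunk 6: at line 5 remove [styx,mtl,qmohw] add [pmlbj] -> 9 lines: kjlfq cxr fbqiv lou qncx xbs pmlbj cdip ajo
Hunk 7: at line 1 remove [fbqiv] add [heoo,dipve,keabb] -> 11 lines: kjlfq cxr heoo dipve keabb lou qncx xbs pmlbj cdip ajo
Final line count: 11

Answer: 11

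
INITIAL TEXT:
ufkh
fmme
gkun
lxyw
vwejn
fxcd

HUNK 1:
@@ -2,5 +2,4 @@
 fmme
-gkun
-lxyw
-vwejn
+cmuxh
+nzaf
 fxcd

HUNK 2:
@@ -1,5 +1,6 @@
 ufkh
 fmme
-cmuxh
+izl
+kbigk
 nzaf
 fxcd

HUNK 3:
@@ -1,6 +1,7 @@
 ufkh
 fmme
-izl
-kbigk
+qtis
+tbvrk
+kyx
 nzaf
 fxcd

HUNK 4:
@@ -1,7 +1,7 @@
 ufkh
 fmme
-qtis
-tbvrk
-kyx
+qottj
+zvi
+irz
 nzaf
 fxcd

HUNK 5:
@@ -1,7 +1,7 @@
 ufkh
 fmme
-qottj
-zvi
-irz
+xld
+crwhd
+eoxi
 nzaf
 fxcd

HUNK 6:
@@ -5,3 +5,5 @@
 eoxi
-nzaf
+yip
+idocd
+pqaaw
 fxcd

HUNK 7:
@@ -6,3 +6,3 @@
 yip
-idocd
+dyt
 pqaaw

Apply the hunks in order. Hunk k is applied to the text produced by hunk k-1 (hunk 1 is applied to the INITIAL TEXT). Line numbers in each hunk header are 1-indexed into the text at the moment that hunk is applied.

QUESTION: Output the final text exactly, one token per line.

Hunk 1: at line 2 remove [gkun,lxyw,vwejn] add [cmuxh,nzaf] -> 5 lines: ufkh fmme cmuxh nzaf fxcd
Hunk 2: at line 1 remove [cmuxh] add [izl,kbigk] -> 6 lines: ufkh fmme izl kbigk nzaf fxcd
Hunk 3: at line 1 remove [izl,kbigk] add [qtis,tbvrk,kyx] -> 7 lines: ufkh fmme qtis tbvrk kyx nzaf fxcd
Hunk 4: at line 1 remove [qtis,tbvrk,kyx] add [qottj,zvi,irz] -> 7 lines: ufkh fmme qottj zvi irz nzaf fxcd
Hunk 5: at line 1 remove [qottj,zvi,irz] add [xld,crwhd,eoxi] -> 7 lines: ufkh fmme xld crwhd eoxi nzaf fxcd
Hunk 6: at line 5 remove [nzaf] add [yip,idocd,pqaaw] -> 9 lines: ufkh fmme xld crwhd eoxi yip idocd pqaaw fxcd
Hunk 7: at line 6 remove [idocd] add [dyt] -> 9 lines: ufkh fmme xld crwhd eoxi yip dyt pqaaw fxcd

Answer: ufkh
fmme
xld
crwhd
eoxi
yip
dyt
pqaaw
fxcd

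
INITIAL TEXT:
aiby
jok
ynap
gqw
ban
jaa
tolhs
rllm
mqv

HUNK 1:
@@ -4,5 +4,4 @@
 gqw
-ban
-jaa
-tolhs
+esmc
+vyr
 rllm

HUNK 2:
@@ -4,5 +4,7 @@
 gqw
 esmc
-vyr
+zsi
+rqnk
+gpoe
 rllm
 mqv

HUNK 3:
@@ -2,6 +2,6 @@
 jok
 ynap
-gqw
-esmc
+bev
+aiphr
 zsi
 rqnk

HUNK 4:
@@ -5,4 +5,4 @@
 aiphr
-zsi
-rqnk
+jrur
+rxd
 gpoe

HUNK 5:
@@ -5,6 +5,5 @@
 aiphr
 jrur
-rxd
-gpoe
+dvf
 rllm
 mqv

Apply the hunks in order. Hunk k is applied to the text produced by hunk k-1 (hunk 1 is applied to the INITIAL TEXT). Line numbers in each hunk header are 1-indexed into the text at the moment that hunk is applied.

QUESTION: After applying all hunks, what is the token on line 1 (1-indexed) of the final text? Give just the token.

Hunk 1: at line 4 remove [ban,jaa,tolhs] add [esmc,vyr] -> 8 lines: aiby jok ynap gqw esmc vyr rllm mqv
Hunk 2: at line 4 remove [vyr] add [zsi,rqnk,gpoe] -> 10 lines: aiby jok ynap gqw esmc zsi rqnk gpoe rllm mqv
Hunk 3: at line 2 remove [gqw,esmc] add [bev,aiphr] -> 10 lines: aiby jok ynap bev aiphr zsi rqnk gpoe rllm mqv
Hunk 4: at line 5 remove [zsi,rqnk] add [jrur,rxd] -> 10 lines: aiby jok ynap bev aiphr jrur rxd gpoe rllm mqv
Hunk 5: at line 5 remove [rxd,gpoe] add [dvf] -> 9 lines: aiby jok ynap bev aiphr jrur dvf rllm mqv
Final line 1: aiby

Answer: aiby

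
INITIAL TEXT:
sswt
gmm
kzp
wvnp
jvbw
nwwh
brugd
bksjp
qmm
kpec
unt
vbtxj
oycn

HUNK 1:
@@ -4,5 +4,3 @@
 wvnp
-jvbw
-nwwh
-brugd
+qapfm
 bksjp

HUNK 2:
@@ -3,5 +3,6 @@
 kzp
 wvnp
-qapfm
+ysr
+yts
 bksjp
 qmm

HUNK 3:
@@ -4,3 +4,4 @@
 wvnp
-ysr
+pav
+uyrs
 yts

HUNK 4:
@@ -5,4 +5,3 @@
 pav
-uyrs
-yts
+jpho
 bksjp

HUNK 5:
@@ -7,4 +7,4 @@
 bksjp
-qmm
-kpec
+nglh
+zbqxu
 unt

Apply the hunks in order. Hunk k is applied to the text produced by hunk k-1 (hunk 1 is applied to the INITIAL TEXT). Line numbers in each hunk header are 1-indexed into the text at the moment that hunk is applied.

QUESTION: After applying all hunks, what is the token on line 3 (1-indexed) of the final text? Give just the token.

Hunk 1: at line 4 remove [jvbw,nwwh,brugd] add [qapfm] -> 11 lines: sswt gmm kzp wvnp qapfm bksjp qmm kpec unt vbtxj oycn
Hunk 2: at line 3 remove [qapfm] add [ysr,yts] -> 12 lines: sswt gmm kzp wvnp ysr yts bksjp qmm kpec unt vbtxj oycn
Hunk 3: at line 4 remove [ysr] add [pav,uyrs] -> 13 lines: sswt gmm kzp wvnp pav uyrs yts bksjp qmm kpec unt vbtxj oycn
Hunk 4: at line 5 remove [uyrs,yts] add [jpho] -> 12 lines: sswt gmm kzp wvnp pav jpho bksjp qmm kpec unt vbtxj oycn
Hunk 5: at line 7 remove [qmm,kpec] add [nglh,zbqxu] -> 12 lines: sswt gmm kzp wvnp pav jpho bksjp nglh zbqxu unt vbtxj oycn
Final line 3: kzp

Answer: kzp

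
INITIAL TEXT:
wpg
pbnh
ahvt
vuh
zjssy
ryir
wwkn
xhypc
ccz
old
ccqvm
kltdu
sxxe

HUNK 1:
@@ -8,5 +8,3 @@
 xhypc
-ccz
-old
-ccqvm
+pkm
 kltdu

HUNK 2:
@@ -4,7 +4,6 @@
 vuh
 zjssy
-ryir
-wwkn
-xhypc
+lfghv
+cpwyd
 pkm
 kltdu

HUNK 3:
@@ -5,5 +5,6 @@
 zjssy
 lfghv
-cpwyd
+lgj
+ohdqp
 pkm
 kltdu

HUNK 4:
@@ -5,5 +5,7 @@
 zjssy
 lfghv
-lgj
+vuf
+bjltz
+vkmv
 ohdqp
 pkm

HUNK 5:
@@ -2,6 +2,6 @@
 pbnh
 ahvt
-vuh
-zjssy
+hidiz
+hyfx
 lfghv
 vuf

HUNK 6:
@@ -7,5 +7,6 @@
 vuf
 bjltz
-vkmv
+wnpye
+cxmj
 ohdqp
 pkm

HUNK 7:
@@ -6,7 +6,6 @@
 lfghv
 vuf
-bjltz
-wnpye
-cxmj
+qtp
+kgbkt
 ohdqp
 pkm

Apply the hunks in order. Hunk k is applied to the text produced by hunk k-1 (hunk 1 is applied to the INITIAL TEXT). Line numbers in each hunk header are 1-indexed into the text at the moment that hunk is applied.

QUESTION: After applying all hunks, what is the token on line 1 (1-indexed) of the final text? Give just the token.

Hunk 1: at line 8 remove [ccz,old,ccqvm] add [pkm] -> 11 lines: wpg pbnh ahvt vuh zjssy ryir wwkn xhypc pkm kltdu sxxe
Hunk 2: at line 4 remove [ryir,wwkn,xhypc] add [lfghv,cpwyd] -> 10 lines: wpg pbnh ahvt vuh zjssy lfghv cpwyd pkm kltdu sxxe
Hunk 3: at line 5 remove [cpwyd] add [lgj,ohdqp] -> 11 lines: wpg pbnh ahvt vuh zjssy lfghv lgj ohdqp pkm kltdu sxxe
Hunk 4: at line 5 remove [lgj] add [vuf,bjltz,vkmv] -> 13 lines: wpg pbnh ahvt vuh zjssy lfghv vuf bjltz vkmv ohdqp pkm kltdu sxxe
Hunk 5: at line 2 remove [vuh,zjssy] add [hidiz,hyfx] -> 13 lines: wpg pbnh ahvt hidiz hyfx lfghv vuf bjltz vkmv ohdqp pkm kltdu sxxe
Hunk 6: at line 7 remove [vkmv] add [wnpye,cxmj] -> 14 lines: wpg pbnh ahvt hidiz hyfx lfghv vuf bjltz wnpye cxmj ohdqp pkm kltdu sxxe
Hunk 7: at line 6 remove [bjltz,wnpye,cxmj] add [qtp,kgbkt] -> 13 lines: wpg pbnh ahvt hidiz hyfx lfghv vuf qtp kgbkt ohdqp pkm kltdu sxxe
Final line 1: wpg

Answer: wpg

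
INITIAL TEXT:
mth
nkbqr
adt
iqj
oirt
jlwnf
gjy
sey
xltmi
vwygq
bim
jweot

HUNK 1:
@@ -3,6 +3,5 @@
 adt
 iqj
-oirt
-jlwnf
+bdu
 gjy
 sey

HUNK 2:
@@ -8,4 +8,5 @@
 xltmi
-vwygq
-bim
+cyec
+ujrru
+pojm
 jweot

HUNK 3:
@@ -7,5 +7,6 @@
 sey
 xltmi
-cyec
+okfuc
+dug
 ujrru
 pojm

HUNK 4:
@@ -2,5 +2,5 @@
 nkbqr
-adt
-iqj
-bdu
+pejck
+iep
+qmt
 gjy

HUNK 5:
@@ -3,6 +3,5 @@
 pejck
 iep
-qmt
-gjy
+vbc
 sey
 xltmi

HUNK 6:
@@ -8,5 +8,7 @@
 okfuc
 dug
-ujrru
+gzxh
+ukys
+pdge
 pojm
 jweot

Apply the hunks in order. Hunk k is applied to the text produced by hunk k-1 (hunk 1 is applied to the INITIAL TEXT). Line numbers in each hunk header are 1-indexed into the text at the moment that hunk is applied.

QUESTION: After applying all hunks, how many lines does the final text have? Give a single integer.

Hunk 1: at line 3 remove [oirt,jlwnf] add [bdu] -> 11 lines: mth nkbqr adt iqj bdu gjy sey xltmi vwygq bim jweot
Hunk 2: at line 8 remove [vwygq,bim] add [cyec,ujrru,pojm] -> 12 lines: mth nkbqr adt iqj bdu gjy sey xltmi cyec ujrru pojm jweot
Hunk 3: at line 7 remove [cyec] add [okfuc,dug] -> 13 lines: mth nkbqr adt iqj bdu gjy sey xltmi okfuc dug ujrru pojm jweot
Hunk 4: at line 2 remove [adt,iqj,bdu] add [pejck,iep,qmt] -> 13 lines: mth nkbqr pejck iep qmt gjy sey xltmi okfuc dug ujrru pojm jweot
Hunk 5: at line 3 remove [qmt,gjy] add [vbc] -> 12 lines: mth nkbqr pejck iep vbc sey xltmi okfuc dug ujrru pojm jweot
Hunk 6: at line 8 remove [ujrru] add [gzxh,ukys,pdge] -> 14 lines: mth nkbqr pejck iep vbc sey xltmi okfuc dug gzxh ukys pdge pojm jweot
Final line count: 14

Answer: 14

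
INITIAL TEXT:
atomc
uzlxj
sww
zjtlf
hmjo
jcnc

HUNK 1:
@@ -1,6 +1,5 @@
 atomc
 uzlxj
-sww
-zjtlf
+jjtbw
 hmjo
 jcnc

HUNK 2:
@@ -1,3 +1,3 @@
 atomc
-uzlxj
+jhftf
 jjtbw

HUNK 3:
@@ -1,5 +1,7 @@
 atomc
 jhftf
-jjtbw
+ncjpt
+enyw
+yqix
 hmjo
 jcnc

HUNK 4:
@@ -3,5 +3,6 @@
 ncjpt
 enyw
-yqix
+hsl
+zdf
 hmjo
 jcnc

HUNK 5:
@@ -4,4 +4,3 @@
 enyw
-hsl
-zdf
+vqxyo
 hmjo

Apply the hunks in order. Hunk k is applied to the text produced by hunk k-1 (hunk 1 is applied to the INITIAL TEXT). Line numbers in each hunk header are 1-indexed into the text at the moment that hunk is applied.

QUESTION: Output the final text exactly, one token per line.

Hunk 1: at line 1 remove [sww,zjtlf] add [jjtbw] -> 5 lines: atomc uzlxj jjtbw hmjo jcnc
Hunk 2: at line 1 remove [uzlxj] add [jhftf] -> 5 lines: atomc jhftf jjtbw hmjo jcnc
Hunk 3: at line 1 remove [jjtbw] add [ncjpt,enyw,yqix] -> 7 lines: atomc jhftf ncjpt enyw yqix hmjo jcnc
Hunk 4: at line 3 remove [yqix] add [hsl,zdf] -> 8 lines: atomc jhftf ncjpt enyw hsl zdf hmjo jcnc
Hunk 5: at line 4 remove [hsl,zdf] add [vqxyo] -> 7 lines: atomc jhftf ncjpt enyw vqxyo hmjo jcnc

Answer: atomc
jhftf
ncjpt
enyw
vqxyo
hmjo
jcnc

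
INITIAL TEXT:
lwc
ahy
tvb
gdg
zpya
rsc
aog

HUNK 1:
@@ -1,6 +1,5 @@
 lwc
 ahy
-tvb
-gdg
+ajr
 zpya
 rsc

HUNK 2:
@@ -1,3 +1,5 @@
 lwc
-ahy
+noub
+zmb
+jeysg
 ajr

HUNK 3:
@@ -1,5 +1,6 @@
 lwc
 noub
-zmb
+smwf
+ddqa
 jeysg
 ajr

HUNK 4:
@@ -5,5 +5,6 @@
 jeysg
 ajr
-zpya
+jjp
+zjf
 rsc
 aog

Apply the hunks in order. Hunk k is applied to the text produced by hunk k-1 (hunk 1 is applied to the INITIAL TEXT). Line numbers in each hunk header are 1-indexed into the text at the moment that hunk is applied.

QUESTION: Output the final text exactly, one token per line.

Hunk 1: at line 1 remove [tvb,gdg] add [ajr] -> 6 lines: lwc ahy ajr zpya rsc aog
Hunk 2: at line 1 remove [ahy] add [noub,zmb,jeysg] -> 8 lines: lwc noub zmb jeysg ajr zpya rsc aog
Hunk 3: at line 1 remove [zmb] add [smwf,ddqa] -> 9 lines: lwc noub smwf ddqa jeysg ajr zpya rsc aog
Hunk 4: at line 5 remove [zpya] add [jjp,zjf] -> 10 lines: lwc noub smwf ddqa jeysg ajr jjp zjf rsc aog

Answer: lwc
noub
smwf
ddqa
jeysg
ajr
jjp
zjf
rsc
aog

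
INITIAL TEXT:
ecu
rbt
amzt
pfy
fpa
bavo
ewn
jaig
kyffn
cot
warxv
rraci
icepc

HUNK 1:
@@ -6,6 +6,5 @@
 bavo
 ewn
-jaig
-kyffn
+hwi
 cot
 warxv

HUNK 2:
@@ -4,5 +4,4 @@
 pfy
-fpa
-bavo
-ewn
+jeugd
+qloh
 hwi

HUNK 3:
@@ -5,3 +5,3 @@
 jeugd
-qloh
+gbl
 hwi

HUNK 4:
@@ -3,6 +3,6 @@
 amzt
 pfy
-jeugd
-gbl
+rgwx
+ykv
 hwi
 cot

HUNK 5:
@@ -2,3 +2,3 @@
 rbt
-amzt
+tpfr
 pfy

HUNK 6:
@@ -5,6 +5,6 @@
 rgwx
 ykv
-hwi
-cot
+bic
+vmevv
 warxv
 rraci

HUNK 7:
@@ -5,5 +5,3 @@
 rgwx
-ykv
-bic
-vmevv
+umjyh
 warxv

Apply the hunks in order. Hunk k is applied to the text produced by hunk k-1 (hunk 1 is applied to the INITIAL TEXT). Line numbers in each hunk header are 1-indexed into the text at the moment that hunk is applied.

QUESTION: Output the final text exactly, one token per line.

Hunk 1: at line 6 remove [jaig,kyffn] add [hwi] -> 12 lines: ecu rbt amzt pfy fpa bavo ewn hwi cot warxv rraci icepc
Hunk 2: at line 4 remove [fpa,bavo,ewn] add [jeugd,qloh] -> 11 lines: ecu rbt amzt pfy jeugd qloh hwi cot warxv rraci icepc
Hunk 3: at line 5 remove [qloh] add [gbl] -> 11 lines: ecu rbt amzt pfy jeugd gbl hwi cot warxv rraci icepc
Hunk 4: at line 3 remove [jeugd,gbl] add [rgwx,ykv] -> 11 lines: ecu rbt amzt pfy rgwx ykv hwi cot warxv rraci icepc
Hunk 5: at line 2 remove [amzt] add [tpfr] -> 11 lines: ecu rbt tpfr pfy rgwx ykv hwi cot warxv rraci icepc
Hunk 6: at line 5 remove [hwi,cot] add [bic,vmevv] -> 11 lines: ecu rbt tpfr pfy rgwx ykv bic vmevv warxv rraci icepc
Hunk 7: at line 5 remove [ykv,bic,vmevv] add [umjyh] -> 9 lines: ecu rbt tpfr pfy rgwx umjyh warxv rraci icepc

Answer: ecu
rbt
tpfr
pfy
rgwx
umjyh
warxv
rraci
icepc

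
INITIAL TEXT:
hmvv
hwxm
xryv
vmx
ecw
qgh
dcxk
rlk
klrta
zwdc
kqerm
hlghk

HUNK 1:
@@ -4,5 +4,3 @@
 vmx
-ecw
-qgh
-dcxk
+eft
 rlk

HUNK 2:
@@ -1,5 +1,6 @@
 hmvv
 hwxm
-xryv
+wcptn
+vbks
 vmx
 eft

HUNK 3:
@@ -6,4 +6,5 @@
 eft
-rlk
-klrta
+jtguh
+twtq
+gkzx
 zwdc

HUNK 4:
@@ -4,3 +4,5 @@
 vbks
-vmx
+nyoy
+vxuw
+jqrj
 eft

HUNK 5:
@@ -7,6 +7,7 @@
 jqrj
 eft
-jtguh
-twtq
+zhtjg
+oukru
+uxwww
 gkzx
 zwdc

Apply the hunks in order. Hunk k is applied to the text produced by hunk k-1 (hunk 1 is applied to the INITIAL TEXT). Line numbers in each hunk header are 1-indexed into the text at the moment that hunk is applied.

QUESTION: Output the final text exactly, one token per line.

Hunk 1: at line 4 remove [ecw,qgh,dcxk] add [eft] -> 10 lines: hmvv hwxm xryv vmx eft rlk klrta zwdc kqerm hlghk
Hunk 2: at line 1 remove [xryv] add [wcptn,vbks] -> 11 lines: hmvv hwxm wcptn vbks vmx eft rlk klrta zwdc kqerm hlghk
Hunk 3: at line 6 remove [rlk,klrta] add [jtguh,twtq,gkzx] -> 12 lines: hmvv hwxm wcptn vbks vmx eft jtguh twtq gkzx zwdc kqerm hlghk
Hunk 4: at line 4 remove [vmx] add [nyoy,vxuw,jqrj] -> 14 lines: hmvv hwxm wcptn vbks nyoy vxuw jqrj eft jtguh twtq gkzx zwdc kqerm hlghk
Hunk 5: at line 7 remove [jtguh,twtq] add [zhtjg,oukru,uxwww] -> 15 lines: hmvv hwxm wcptn vbks nyoy vxuw jqrj eft zhtjg oukru uxwww gkzx zwdc kqerm hlghk

Answer: hmvv
hwxm
wcptn
vbks
nyoy
vxuw
jqrj
eft
zhtjg
oukru
uxwww
gkzx
zwdc
kqerm
hlghk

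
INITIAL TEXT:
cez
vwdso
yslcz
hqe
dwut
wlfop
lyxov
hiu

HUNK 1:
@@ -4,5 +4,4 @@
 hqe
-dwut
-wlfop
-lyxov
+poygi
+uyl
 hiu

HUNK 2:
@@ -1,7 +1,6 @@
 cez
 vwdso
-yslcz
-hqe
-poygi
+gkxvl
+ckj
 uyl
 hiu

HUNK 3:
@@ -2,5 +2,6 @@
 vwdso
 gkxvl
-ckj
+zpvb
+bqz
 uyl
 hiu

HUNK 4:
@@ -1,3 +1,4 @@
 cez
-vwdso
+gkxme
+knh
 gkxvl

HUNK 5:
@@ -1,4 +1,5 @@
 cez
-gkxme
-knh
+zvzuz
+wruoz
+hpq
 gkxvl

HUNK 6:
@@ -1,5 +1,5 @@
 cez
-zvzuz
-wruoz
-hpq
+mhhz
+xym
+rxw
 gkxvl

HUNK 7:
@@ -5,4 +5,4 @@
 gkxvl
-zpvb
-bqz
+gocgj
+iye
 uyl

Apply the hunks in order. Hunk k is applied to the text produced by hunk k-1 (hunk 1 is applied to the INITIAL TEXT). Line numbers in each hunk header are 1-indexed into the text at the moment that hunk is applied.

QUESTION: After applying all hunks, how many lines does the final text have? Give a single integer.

Hunk 1: at line 4 remove [dwut,wlfop,lyxov] add [poygi,uyl] -> 7 lines: cez vwdso yslcz hqe poygi uyl hiu
Hunk 2: at line 1 remove [yslcz,hqe,poygi] add [gkxvl,ckj] -> 6 lines: cez vwdso gkxvl ckj uyl hiu
Hunk 3: at line 2 remove [ckj] add [zpvb,bqz] -> 7 lines: cez vwdso gkxvl zpvb bqz uyl hiu
Hunk 4: at line 1 remove [vwdso] add [gkxme,knh] -> 8 lines: cez gkxme knh gkxvl zpvb bqz uyl hiu
Hunk 5: at line 1 remove [gkxme,knh] add [zvzuz,wruoz,hpq] -> 9 lines: cez zvzuz wruoz hpq gkxvl zpvb bqz uyl hiu
Hunk 6: at line 1 remove [zvzuz,wruoz,hpq] add [mhhz,xym,rxw] -> 9 lines: cez mhhz xym rxw gkxvl zpvb bqz uyl hiu
Hunk 7: at line 5 remove [zpvb,bqz] add [gocgj,iye] -> 9 lines: cez mhhz xym rxw gkxvl gocgj iye uyl hiu
Final line count: 9

Answer: 9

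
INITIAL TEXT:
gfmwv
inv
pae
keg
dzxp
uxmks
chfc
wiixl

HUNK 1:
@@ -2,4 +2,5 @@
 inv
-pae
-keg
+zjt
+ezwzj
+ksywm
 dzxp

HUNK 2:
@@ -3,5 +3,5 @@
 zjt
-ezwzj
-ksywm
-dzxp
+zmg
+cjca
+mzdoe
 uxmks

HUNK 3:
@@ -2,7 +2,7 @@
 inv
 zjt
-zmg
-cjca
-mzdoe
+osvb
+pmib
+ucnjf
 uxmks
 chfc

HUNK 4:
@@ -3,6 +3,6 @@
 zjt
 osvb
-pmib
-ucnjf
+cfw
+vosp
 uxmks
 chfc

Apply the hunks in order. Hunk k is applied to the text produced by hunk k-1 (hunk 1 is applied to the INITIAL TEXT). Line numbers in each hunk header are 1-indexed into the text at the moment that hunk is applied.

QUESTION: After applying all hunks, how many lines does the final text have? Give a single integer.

Answer: 9

Derivation:
Hunk 1: at line 2 remove [pae,keg] add [zjt,ezwzj,ksywm] -> 9 lines: gfmwv inv zjt ezwzj ksywm dzxp uxmks chfc wiixl
Hunk 2: at line 3 remove [ezwzj,ksywm,dzxp] add [zmg,cjca,mzdoe] -> 9 lines: gfmwv inv zjt zmg cjca mzdoe uxmks chfc wiixl
Hunk 3: at line 2 remove [zmg,cjca,mzdoe] add [osvb,pmib,ucnjf] -> 9 lines: gfmwv inv zjt osvb pmib ucnjf uxmks chfc wiixl
Hunk 4: at line 3 remove [pmib,ucnjf] add [cfw,vosp] -> 9 lines: gfmwv inv zjt osvb cfw vosp uxmks chfc wiixl
Final line count: 9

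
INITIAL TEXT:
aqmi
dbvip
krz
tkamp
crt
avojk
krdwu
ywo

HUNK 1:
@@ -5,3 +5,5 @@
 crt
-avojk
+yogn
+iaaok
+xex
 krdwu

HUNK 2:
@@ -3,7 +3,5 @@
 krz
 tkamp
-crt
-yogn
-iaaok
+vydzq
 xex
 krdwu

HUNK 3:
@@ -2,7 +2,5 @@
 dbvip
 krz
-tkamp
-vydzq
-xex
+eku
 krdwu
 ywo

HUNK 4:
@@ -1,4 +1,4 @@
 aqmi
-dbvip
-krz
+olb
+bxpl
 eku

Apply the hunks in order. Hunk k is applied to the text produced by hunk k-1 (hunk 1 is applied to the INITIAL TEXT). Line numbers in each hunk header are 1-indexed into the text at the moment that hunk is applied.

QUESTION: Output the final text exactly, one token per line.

Hunk 1: at line 5 remove [avojk] add [yogn,iaaok,xex] -> 10 lines: aqmi dbvip krz tkamp crt yogn iaaok xex krdwu ywo
Hunk 2: at line 3 remove [crt,yogn,iaaok] add [vydzq] -> 8 lines: aqmi dbvip krz tkamp vydzq xex krdwu ywo
Hunk 3: at line 2 remove [tkamp,vydzq,xex] add [eku] -> 6 lines: aqmi dbvip krz eku krdwu ywo
Hunk 4: at line 1 remove [dbvip,krz] add [olb,bxpl] -> 6 lines: aqmi olb bxpl eku krdwu ywo

Answer: aqmi
olb
bxpl
eku
krdwu
ywo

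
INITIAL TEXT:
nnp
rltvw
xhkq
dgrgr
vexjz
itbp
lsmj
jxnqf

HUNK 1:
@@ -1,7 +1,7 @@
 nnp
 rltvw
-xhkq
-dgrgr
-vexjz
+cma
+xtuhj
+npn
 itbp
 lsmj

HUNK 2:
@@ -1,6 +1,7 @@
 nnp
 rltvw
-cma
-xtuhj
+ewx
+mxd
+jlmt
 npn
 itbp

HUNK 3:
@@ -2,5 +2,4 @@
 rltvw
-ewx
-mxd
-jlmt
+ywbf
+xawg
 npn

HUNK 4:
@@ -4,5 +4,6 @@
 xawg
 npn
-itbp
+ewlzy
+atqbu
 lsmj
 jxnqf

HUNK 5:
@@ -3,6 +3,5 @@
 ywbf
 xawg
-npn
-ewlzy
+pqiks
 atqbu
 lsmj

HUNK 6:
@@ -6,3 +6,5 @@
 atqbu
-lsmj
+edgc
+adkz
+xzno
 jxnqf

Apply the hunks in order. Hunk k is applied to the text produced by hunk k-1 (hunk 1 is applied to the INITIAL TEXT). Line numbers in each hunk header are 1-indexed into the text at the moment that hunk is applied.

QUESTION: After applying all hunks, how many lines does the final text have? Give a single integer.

Hunk 1: at line 1 remove [xhkq,dgrgr,vexjz] add [cma,xtuhj,npn] -> 8 lines: nnp rltvw cma xtuhj npn itbp lsmj jxnqf
Hunk 2: at line 1 remove [cma,xtuhj] add [ewx,mxd,jlmt] -> 9 lines: nnp rltvw ewx mxd jlmt npn itbp lsmj jxnqf
Hunk 3: at line 2 remove [ewx,mxd,jlmt] add [ywbf,xawg] -> 8 lines: nnp rltvw ywbf xawg npn itbp lsmj jxnqf
Hunk 4: at line 4 remove [itbp] add [ewlzy,atqbu] -> 9 lines: nnp rltvw ywbf xawg npn ewlzy atqbu lsmj jxnqf
Hunk 5: at line 3 remove [npn,ewlzy] add [pqiks] -> 8 lines: nnp rltvw ywbf xawg pqiks atqbu lsmj jxnqf
Hunk 6: at line 6 remove [lsmj] add [edgc,adkz,xzno] -> 10 lines: nnp rltvw ywbf xawg pqiks atqbu edgc adkz xzno jxnqf
Final line count: 10

Answer: 10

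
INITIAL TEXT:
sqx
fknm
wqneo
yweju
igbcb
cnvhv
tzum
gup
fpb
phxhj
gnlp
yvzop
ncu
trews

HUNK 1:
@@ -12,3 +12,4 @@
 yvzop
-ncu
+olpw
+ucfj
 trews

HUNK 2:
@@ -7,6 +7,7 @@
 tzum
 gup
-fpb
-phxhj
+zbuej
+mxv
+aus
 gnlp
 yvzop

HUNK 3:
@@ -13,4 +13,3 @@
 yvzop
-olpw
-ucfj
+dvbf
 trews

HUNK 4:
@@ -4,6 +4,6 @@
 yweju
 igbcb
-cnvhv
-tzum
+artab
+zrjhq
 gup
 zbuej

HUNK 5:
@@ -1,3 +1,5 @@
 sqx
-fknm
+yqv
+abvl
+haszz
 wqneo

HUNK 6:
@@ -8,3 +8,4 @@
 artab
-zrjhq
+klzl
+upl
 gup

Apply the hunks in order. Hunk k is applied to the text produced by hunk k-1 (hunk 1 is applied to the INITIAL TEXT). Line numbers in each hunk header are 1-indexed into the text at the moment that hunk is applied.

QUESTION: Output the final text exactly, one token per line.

Answer: sqx
yqv
abvl
haszz
wqneo
yweju
igbcb
artab
klzl
upl
gup
zbuej
mxv
aus
gnlp
yvzop
dvbf
trews

Derivation:
Hunk 1: at line 12 remove [ncu] add [olpw,ucfj] -> 15 lines: sqx fknm wqneo yweju igbcb cnvhv tzum gup fpb phxhj gnlp yvzop olpw ucfj trews
Hunk 2: at line 7 remove [fpb,phxhj] add [zbuej,mxv,aus] -> 16 lines: sqx fknm wqneo yweju igbcb cnvhv tzum gup zbuej mxv aus gnlp yvzop olpw ucfj trews
Hunk 3: at line 13 remove [olpw,ucfj] add [dvbf] -> 15 lines: sqx fknm wqneo yweju igbcb cnvhv tzum gup zbuej mxv aus gnlp yvzop dvbf trews
Hunk 4: at line 4 remove [cnvhv,tzum] add [artab,zrjhq] -> 15 lines: sqx fknm wqneo yweju igbcb artab zrjhq gup zbuej mxv aus gnlp yvzop dvbf trews
Hunk 5: at line 1 remove [fknm] add [yqv,abvl,haszz] -> 17 lines: sqx yqv abvl haszz wqneo yweju igbcb artab zrjhq gup zbuej mxv aus gnlp yvzop dvbf trews
Hunk 6: at line 8 remove [zrjhq] add [klzl,upl] -> 18 lines: sqx yqv abvl haszz wqneo yweju igbcb artab klzl upl gup zbuej mxv aus gnlp yvzop dvbf trews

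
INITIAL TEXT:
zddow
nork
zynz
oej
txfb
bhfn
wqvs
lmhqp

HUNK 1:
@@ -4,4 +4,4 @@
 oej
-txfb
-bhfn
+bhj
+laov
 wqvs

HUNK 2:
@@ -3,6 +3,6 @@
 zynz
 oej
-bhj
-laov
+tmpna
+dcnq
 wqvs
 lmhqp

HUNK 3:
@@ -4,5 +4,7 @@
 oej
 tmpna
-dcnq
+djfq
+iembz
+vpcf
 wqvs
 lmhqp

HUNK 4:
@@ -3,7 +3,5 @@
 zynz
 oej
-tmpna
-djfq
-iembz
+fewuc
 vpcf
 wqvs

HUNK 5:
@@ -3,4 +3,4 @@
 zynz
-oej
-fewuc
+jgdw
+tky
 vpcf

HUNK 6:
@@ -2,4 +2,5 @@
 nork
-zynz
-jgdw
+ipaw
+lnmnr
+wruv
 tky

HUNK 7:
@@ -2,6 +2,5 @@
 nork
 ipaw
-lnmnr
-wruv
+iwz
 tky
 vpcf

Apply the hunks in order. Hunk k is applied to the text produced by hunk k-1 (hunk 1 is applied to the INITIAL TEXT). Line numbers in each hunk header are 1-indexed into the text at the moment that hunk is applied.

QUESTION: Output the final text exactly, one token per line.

Answer: zddow
nork
ipaw
iwz
tky
vpcf
wqvs
lmhqp

Derivation:
Hunk 1: at line 4 remove [txfb,bhfn] add [bhj,laov] -> 8 lines: zddow nork zynz oej bhj laov wqvs lmhqp
Hunk 2: at line 3 remove [bhj,laov] add [tmpna,dcnq] -> 8 lines: zddow nork zynz oej tmpna dcnq wqvs lmhqp
Hunk 3: at line 4 remove [dcnq] add [djfq,iembz,vpcf] -> 10 lines: zddow nork zynz oej tmpna djfq iembz vpcf wqvs lmhqp
Hunk 4: at line 3 remove [tmpna,djfq,iembz] add [fewuc] -> 8 lines: zddow nork zynz oej fewuc vpcf wqvs lmhqp
Hunk 5: at line 3 remove [oej,fewuc] add [jgdw,tky] -> 8 lines: zddow nork zynz jgdw tky vpcf wqvs lmhqp
Hunk 6: at line 2 remove [zynz,jgdw] add [ipaw,lnmnr,wruv] -> 9 lines: zddow nork ipaw lnmnr wruv tky vpcf wqvs lmhqp
Hunk 7: at line 2 remove [lnmnr,wruv] add [iwz] -> 8 lines: zddow nork ipaw iwz tky vpcf wqvs lmhqp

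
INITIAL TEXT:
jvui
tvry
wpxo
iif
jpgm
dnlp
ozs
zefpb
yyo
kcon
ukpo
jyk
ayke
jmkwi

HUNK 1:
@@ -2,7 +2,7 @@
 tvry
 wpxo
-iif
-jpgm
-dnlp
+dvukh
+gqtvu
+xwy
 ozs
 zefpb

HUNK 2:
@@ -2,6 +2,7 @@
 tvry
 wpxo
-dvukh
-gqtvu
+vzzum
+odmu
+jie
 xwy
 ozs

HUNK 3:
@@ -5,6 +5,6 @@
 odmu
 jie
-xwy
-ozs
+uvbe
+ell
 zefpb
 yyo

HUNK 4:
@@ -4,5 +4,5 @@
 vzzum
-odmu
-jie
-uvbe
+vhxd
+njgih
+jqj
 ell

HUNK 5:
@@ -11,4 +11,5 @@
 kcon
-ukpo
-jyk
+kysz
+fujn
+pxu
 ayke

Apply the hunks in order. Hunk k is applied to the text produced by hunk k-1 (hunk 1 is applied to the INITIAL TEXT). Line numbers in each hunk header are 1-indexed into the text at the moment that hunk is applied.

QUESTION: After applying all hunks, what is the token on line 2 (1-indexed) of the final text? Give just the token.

Hunk 1: at line 2 remove [iif,jpgm,dnlp] add [dvukh,gqtvu,xwy] -> 14 lines: jvui tvry wpxo dvukh gqtvu xwy ozs zefpb yyo kcon ukpo jyk ayke jmkwi
Hunk 2: at line 2 remove [dvukh,gqtvu] add [vzzum,odmu,jie] -> 15 lines: jvui tvry wpxo vzzum odmu jie xwy ozs zefpb yyo kcon ukpo jyk ayke jmkwi
Hunk 3: at line 5 remove [xwy,ozs] add [uvbe,ell] -> 15 lines: jvui tvry wpxo vzzum odmu jie uvbe ell zefpb yyo kcon ukpo jyk ayke jmkwi
Hunk 4: at line 4 remove [odmu,jie,uvbe] add [vhxd,njgih,jqj] -> 15 lines: jvui tvry wpxo vzzum vhxd njgih jqj ell zefpb yyo kcon ukpo jyk ayke jmkwi
Hunk 5: at line 11 remove [ukpo,jyk] add [kysz,fujn,pxu] -> 16 lines: jvui tvry wpxo vzzum vhxd njgih jqj ell zefpb yyo kcon kysz fujn pxu ayke jmkwi
Final line 2: tvry

Answer: tvry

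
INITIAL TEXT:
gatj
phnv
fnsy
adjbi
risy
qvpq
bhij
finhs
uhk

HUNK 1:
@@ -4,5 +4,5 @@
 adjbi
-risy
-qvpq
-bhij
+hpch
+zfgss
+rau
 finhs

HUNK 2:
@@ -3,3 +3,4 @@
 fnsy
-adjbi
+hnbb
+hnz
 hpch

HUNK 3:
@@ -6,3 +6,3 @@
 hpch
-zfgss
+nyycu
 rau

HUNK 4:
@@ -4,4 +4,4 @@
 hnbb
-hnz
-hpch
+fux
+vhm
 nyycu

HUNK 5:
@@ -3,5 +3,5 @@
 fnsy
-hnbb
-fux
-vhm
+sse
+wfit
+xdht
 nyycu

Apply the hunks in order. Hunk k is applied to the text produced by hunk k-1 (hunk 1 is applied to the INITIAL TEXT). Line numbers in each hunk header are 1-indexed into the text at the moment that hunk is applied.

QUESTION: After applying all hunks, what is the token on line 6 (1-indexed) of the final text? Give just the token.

Hunk 1: at line 4 remove [risy,qvpq,bhij] add [hpch,zfgss,rau] -> 9 lines: gatj phnv fnsy adjbi hpch zfgss rau finhs uhk
Hunk 2: at line 3 remove [adjbi] add [hnbb,hnz] -> 10 lines: gatj phnv fnsy hnbb hnz hpch zfgss rau finhs uhk
Hunk 3: at line 6 remove [zfgss] add [nyycu] -> 10 lines: gatj phnv fnsy hnbb hnz hpch nyycu rau finhs uhk
Hunk 4: at line 4 remove [hnz,hpch] add [fux,vhm] -> 10 lines: gatj phnv fnsy hnbb fux vhm nyycu rau finhs uhk
Hunk 5: at line 3 remove [hnbb,fux,vhm] add [sse,wfit,xdht] -> 10 lines: gatj phnv fnsy sse wfit xdht nyycu rau finhs uhk
Final line 6: xdht

Answer: xdht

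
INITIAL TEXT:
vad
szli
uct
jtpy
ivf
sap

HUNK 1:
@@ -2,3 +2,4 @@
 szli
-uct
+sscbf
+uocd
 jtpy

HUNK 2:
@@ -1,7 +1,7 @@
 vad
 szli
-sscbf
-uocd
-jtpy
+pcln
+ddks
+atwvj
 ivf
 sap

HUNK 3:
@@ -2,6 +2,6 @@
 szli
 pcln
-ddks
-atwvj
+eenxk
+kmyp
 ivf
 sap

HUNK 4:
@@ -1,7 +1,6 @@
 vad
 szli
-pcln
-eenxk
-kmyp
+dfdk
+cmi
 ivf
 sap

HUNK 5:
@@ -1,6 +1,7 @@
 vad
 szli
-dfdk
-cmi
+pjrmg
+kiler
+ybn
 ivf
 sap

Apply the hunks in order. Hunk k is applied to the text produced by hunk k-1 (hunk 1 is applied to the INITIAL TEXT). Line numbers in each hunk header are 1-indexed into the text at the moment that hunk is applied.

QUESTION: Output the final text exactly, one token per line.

Hunk 1: at line 2 remove [uct] add [sscbf,uocd] -> 7 lines: vad szli sscbf uocd jtpy ivf sap
Hunk 2: at line 1 remove [sscbf,uocd,jtpy] add [pcln,ddks,atwvj] -> 7 lines: vad szli pcln ddks atwvj ivf sap
Hunk 3: at line 2 remove [ddks,atwvj] add [eenxk,kmyp] -> 7 lines: vad szli pcln eenxk kmyp ivf sap
Hunk 4: at line 1 remove [pcln,eenxk,kmyp] add [dfdk,cmi] -> 6 lines: vad szli dfdk cmi ivf sap
Hunk 5: at line 1 remove [dfdk,cmi] add [pjrmg,kiler,ybn] -> 7 lines: vad szli pjrmg kiler ybn ivf sap

Answer: vad
szli
pjrmg
kiler
ybn
ivf
sap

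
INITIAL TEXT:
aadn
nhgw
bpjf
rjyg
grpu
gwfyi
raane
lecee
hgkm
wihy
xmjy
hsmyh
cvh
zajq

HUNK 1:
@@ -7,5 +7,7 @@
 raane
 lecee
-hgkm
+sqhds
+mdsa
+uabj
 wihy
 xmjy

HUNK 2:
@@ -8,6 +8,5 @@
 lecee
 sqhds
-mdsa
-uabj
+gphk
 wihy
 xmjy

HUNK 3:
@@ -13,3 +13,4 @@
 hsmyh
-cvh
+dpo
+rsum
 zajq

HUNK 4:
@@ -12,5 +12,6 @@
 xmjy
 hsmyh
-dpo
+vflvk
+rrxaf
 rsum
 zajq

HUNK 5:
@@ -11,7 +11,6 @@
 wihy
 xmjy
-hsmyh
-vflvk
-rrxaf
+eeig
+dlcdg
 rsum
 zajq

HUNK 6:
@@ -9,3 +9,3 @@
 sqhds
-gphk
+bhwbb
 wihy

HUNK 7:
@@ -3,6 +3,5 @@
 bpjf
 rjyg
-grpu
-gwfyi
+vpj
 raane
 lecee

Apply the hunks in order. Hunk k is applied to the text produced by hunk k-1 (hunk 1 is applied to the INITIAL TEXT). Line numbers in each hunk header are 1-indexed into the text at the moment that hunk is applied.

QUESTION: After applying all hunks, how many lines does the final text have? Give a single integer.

Hunk 1: at line 7 remove [hgkm] add [sqhds,mdsa,uabj] -> 16 lines: aadn nhgw bpjf rjyg grpu gwfyi raane lecee sqhds mdsa uabj wihy xmjy hsmyh cvh zajq
Hunk 2: at line 8 remove [mdsa,uabj] add [gphk] -> 15 lines: aadn nhgw bpjf rjyg grpu gwfyi raane lecee sqhds gphk wihy xmjy hsmyh cvh zajq
Hunk 3: at line 13 remove [cvh] add [dpo,rsum] -> 16 lines: aadn nhgw bpjf rjyg grpu gwfyi raane lecee sqhds gphk wihy xmjy hsmyh dpo rsum zajq
Hunk 4: at line 12 remove [dpo] add [vflvk,rrxaf] -> 17 lines: aadn nhgw bpjf rjyg grpu gwfyi raane lecee sqhds gphk wihy xmjy hsmyh vflvk rrxaf rsum zajq
Hunk 5: at line 11 remove [hsmyh,vflvk,rrxaf] add [eeig,dlcdg] -> 16 lines: aadn nhgw bpjf rjyg grpu gwfyi raane lecee sqhds gphk wihy xmjy eeig dlcdg rsum zajq
Hunk 6: at line 9 remove [gphk] add [bhwbb] -> 16 lines: aadn nhgw bpjf rjyg grpu gwfyi raane lecee sqhds bhwbb wihy xmjy eeig dlcdg rsum zajq
Hunk 7: at line 3 remove [grpu,gwfyi] add [vpj] -> 15 lines: aadn nhgw bpjf rjyg vpj raane lecee sqhds bhwbb wihy xmjy eeig dlcdg rsum zajq
Final line count: 15

Answer: 15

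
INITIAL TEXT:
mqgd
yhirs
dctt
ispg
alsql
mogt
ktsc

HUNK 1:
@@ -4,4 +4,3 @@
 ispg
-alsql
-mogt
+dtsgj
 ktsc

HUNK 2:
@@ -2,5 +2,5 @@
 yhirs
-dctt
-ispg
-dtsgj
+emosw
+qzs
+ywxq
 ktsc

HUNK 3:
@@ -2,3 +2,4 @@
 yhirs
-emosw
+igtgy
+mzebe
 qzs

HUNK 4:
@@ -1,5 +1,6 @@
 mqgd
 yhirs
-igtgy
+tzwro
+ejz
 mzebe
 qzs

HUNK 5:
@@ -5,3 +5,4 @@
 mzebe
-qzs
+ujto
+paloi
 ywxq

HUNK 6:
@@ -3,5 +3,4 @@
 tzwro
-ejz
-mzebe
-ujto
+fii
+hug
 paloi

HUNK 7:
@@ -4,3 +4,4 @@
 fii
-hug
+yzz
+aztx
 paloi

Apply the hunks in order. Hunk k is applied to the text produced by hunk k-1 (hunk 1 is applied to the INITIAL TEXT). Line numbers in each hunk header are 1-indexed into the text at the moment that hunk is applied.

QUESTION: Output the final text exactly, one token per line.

Hunk 1: at line 4 remove [alsql,mogt] add [dtsgj] -> 6 lines: mqgd yhirs dctt ispg dtsgj ktsc
Hunk 2: at line 2 remove [dctt,ispg,dtsgj] add [emosw,qzs,ywxq] -> 6 lines: mqgd yhirs emosw qzs ywxq ktsc
Hunk 3: at line 2 remove [emosw] add [igtgy,mzebe] -> 7 lines: mqgd yhirs igtgy mzebe qzs ywxq ktsc
Hunk 4: at line 1 remove [igtgy] add [tzwro,ejz] -> 8 lines: mqgd yhirs tzwro ejz mzebe qzs ywxq ktsc
Hunk 5: at line 5 remove [qzs] add [ujto,paloi] -> 9 lines: mqgd yhirs tzwro ejz mzebe ujto paloi ywxq ktsc
Hunk 6: at line 3 remove [ejz,mzebe,ujto] add [fii,hug] -> 8 lines: mqgd yhirs tzwro fii hug paloi ywxq ktsc
Hunk 7: at line 4 remove [hug] add [yzz,aztx] -> 9 lines: mqgd yhirs tzwro fii yzz aztx paloi ywxq ktsc

Answer: mqgd
yhirs
tzwro
fii
yzz
aztx
paloi
ywxq
ktsc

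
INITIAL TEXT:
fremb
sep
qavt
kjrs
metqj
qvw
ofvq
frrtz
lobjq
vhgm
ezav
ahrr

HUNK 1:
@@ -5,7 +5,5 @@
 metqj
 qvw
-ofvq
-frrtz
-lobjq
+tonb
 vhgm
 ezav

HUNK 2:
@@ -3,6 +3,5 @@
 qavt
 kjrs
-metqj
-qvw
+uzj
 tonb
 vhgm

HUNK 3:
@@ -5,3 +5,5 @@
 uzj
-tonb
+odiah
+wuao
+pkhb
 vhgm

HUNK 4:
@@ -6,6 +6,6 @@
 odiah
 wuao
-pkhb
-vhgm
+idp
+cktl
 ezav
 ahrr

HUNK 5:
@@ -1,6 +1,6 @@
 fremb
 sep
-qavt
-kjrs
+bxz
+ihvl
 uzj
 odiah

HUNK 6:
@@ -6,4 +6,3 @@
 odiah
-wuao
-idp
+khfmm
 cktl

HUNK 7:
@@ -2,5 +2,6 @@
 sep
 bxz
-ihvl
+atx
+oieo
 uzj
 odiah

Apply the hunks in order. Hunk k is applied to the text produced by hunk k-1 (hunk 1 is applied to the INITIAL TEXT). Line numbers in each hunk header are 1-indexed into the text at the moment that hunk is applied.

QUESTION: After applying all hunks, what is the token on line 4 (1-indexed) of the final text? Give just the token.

Answer: atx

Derivation:
Hunk 1: at line 5 remove [ofvq,frrtz,lobjq] add [tonb] -> 10 lines: fremb sep qavt kjrs metqj qvw tonb vhgm ezav ahrr
Hunk 2: at line 3 remove [metqj,qvw] add [uzj] -> 9 lines: fremb sep qavt kjrs uzj tonb vhgm ezav ahrr
Hunk 3: at line 5 remove [tonb] add [odiah,wuao,pkhb] -> 11 lines: fremb sep qavt kjrs uzj odiah wuao pkhb vhgm ezav ahrr
Hunk 4: at line 6 remove [pkhb,vhgm] add [idp,cktl] -> 11 lines: fremb sep qavt kjrs uzj odiah wuao idp cktl ezav ahrr
Hunk 5: at line 1 remove [qavt,kjrs] add [bxz,ihvl] -> 11 lines: fremb sep bxz ihvl uzj odiah wuao idp cktl ezav ahrr
Hunk 6: at line 6 remove [wuao,idp] add [khfmm] -> 10 lines: fremb sep bxz ihvl uzj odiah khfmm cktl ezav ahrr
Hunk 7: at line 2 remove [ihvl] add [atx,oieo] -> 11 lines: fremb sep bxz atx oieo uzj odiah khfmm cktl ezav ahrr
Final line 4: atx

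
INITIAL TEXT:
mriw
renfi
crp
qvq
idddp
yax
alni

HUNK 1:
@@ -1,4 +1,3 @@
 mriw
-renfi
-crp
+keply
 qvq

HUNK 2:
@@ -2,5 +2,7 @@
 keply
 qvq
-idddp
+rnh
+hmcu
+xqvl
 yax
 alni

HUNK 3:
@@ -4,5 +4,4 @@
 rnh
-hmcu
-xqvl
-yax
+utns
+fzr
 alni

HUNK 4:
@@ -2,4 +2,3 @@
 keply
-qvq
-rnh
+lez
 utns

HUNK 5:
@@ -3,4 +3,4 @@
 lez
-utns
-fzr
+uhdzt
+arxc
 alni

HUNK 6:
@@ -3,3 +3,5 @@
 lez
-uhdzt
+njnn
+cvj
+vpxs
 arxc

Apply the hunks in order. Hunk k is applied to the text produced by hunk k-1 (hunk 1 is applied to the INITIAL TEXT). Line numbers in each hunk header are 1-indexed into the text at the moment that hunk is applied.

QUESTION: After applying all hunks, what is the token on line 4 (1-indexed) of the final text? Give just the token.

Answer: njnn

Derivation:
Hunk 1: at line 1 remove [renfi,crp] add [keply] -> 6 lines: mriw keply qvq idddp yax alni
Hunk 2: at line 2 remove [idddp] add [rnh,hmcu,xqvl] -> 8 lines: mriw keply qvq rnh hmcu xqvl yax alni
Hunk 3: at line 4 remove [hmcu,xqvl,yax] add [utns,fzr] -> 7 lines: mriw keply qvq rnh utns fzr alni
Hunk 4: at line 2 remove [qvq,rnh] add [lez] -> 6 lines: mriw keply lez utns fzr alni
Hunk 5: at line 3 remove [utns,fzr] add [uhdzt,arxc] -> 6 lines: mriw keply lez uhdzt arxc alni
Hunk 6: at line 3 remove [uhdzt] add [njnn,cvj,vpxs] -> 8 lines: mriw keply lez njnn cvj vpxs arxc alni
Final line 4: njnn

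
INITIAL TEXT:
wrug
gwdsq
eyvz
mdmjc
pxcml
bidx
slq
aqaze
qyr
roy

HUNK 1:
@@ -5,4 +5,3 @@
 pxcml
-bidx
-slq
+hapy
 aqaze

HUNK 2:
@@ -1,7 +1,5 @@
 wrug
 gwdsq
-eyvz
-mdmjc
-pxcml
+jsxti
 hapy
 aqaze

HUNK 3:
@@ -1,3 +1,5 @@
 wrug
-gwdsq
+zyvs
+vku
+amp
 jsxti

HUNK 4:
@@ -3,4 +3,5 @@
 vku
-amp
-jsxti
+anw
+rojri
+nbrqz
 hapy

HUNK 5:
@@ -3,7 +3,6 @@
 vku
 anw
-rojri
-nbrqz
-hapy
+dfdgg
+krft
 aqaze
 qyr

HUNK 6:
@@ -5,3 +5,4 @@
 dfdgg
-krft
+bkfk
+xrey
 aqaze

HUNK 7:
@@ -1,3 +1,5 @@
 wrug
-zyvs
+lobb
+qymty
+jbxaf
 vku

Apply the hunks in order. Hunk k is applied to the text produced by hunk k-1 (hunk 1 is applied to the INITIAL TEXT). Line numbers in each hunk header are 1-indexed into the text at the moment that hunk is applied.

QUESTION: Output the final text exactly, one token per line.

Hunk 1: at line 5 remove [bidx,slq] add [hapy] -> 9 lines: wrug gwdsq eyvz mdmjc pxcml hapy aqaze qyr roy
Hunk 2: at line 1 remove [eyvz,mdmjc,pxcml] add [jsxti] -> 7 lines: wrug gwdsq jsxti hapy aqaze qyr roy
Hunk 3: at line 1 remove [gwdsq] add [zyvs,vku,amp] -> 9 lines: wrug zyvs vku amp jsxti hapy aqaze qyr roy
Hunk 4: at line 3 remove [amp,jsxti] add [anw,rojri,nbrqz] -> 10 lines: wrug zyvs vku anw rojri nbrqz hapy aqaze qyr roy
Hunk 5: at line 3 remove [rojri,nbrqz,hapy] add [dfdgg,krft] -> 9 lines: wrug zyvs vku anw dfdgg krft aqaze qyr roy
Hunk 6: at line 5 remove [krft] add [bkfk,xrey] -> 10 lines: wrug zyvs vku anw dfdgg bkfk xrey aqaze qyr roy
Hunk 7: at line 1 remove [zyvs] add [lobb,qymty,jbxaf] -> 12 lines: wrug lobb qymty jbxaf vku anw dfdgg bkfk xrey aqaze qyr roy

Answer: wrug
lobb
qymty
jbxaf
vku
anw
dfdgg
bkfk
xrey
aqaze
qyr
roy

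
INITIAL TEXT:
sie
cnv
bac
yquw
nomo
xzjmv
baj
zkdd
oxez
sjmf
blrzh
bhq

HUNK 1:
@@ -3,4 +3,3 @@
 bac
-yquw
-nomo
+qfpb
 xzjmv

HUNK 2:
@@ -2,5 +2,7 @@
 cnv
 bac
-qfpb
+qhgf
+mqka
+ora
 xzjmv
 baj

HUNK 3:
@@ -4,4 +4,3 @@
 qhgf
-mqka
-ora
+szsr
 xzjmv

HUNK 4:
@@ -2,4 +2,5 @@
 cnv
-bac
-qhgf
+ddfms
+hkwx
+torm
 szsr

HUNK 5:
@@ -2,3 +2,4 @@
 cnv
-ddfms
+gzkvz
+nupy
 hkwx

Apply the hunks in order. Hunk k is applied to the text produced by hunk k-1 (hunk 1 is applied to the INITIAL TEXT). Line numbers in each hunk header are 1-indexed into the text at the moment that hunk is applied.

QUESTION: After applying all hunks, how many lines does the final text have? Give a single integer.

Answer: 14

Derivation:
Hunk 1: at line 3 remove [yquw,nomo] add [qfpb] -> 11 lines: sie cnv bac qfpb xzjmv baj zkdd oxez sjmf blrzh bhq
Hunk 2: at line 2 remove [qfpb] add [qhgf,mqka,ora] -> 13 lines: sie cnv bac qhgf mqka ora xzjmv baj zkdd oxez sjmf blrzh bhq
Hunk 3: at line 4 remove [mqka,ora] add [szsr] -> 12 lines: sie cnv bac qhgf szsr xzjmv baj zkdd oxez sjmf blrzh bhq
Hunk 4: at line 2 remove [bac,qhgf] add [ddfms,hkwx,torm] -> 13 lines: sie cnv ddfms hkwx torm szsr xzjmv baj zkdd oxez sjmf blrzh bhq
Hunk 5: at line 2 remove [ddfms] add [gzkvz,nupy] -> 14 lines: sie cnv gzkvz nupy hkwx torm szsr xzjmv baj zkdd oxez sjmf blrzh bhq
Final line count: 14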